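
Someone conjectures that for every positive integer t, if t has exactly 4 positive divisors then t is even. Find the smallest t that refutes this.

t = 15

A counterexample is any positive integer t such that t has exactly 4 positive divisors but t is odd; we check each in order.
The first 4 eligible values, up to t = 14, all satisfy the conclusion.
t = 15: divisors of 15: 1, 3, 5, 15; 15 is odd.
Hence t = 15 is a counterexample.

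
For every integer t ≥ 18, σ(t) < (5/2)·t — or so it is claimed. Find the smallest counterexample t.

t = 24

Check each integer t ≥ 18 in order until the claim fails.
For t = 18, 19, 20, 21, 22, 23 the conclusion holds.
t = 24: σ(24) = 60; 60 ≥ 60.
Hence t = 24 is a counterexample.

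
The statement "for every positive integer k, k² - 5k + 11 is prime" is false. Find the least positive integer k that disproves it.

We need the least positive integer k for which k² - 5k + 11 is not prime.
The first 6 eligible values, up to k = 6, all satisfy the conclusion.
k = 7: k² - 5k + 11 = 25 = 5 × 5, composite.

k = 7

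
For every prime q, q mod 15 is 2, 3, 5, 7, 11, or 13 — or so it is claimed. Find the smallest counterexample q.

q = 19

Check each prime q in order until the claim fails.
For q = 2, 3, 5, 7, 11, 13, 17 the conclusion holds.
q = 19: 19 mod 15 = 4 — not in {2, 3, 5, 7, 11, 13}.
So q = 19 is the smallest counterexample.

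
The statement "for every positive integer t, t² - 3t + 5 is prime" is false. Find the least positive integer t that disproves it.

A counterexample is any positive integer t such that t² - 3t + 5 is not prime; we check each in order.
t = 1: t² - 3t + 5 = 3, prime.
t = 2: t² - 3t + 5 = 3, prime.
t = 3: t² - 3t + 5 = 5, prime.
t = 4: t² - 3t + 5 = 9 = 3 × 3, composite.

t = 4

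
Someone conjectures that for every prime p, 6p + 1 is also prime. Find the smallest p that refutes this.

p = 19

For p = 2, 3, 5, 7, 11, 13, 17 the conclusion holds.
p = 19: 6p + 1 = 115 = 5 × 23, not prime.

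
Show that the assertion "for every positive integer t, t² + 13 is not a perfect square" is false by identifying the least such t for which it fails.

t = 6

A counterexample is any positive integer t such that t² + 13 is a perfect square; we check each in order.
For t = 1, 2, 3, 4, 5 the conclusion holds.
t = 6: 6² + 13 = 49 = 7², a perfect square.
Hence t = 6 is a counterexample.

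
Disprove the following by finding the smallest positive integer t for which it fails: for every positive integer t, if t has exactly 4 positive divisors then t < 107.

For t = 6, 8, 10, 14, …, 94, 95, 106 the conclusion holds.
t = 111: τ(111) = 4; 111 ≥ 107.

t = 111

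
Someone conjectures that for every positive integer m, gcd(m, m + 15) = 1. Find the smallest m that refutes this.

We need the least positive integer m for which gcd(m, m + 15) > 1.
m = 1: gcd(1, 16) = 1.
m = 2: gcd(2, 17) = 1.
m = 3: gcd(3, 18) = 3.

m = 3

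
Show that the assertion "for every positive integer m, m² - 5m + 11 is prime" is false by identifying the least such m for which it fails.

A counterexample is any positive integer m such that m² - 5m + 11 is not prime; we check each in order.
For m = 1, 2, 3, 4, 5, 6 the conclusion holds.
m = 7: m² - 5m + 11 = 25 = 5 × 5, composite.
Thus m = 7 disproves the claim, and no smaller m works.

m = 7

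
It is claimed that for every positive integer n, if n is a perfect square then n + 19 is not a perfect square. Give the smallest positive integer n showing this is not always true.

n = 81

We need the least positive integer n for which n is a perfect square but n + 19 is a perfect square.
The first 8 eligible values, up to n = 64, all satisfy the conclusion.
n = 81: 81 = 9² and 81 + 19 = 100 = 10².
Thus n = 81 disproves the claim, and no smaller n works.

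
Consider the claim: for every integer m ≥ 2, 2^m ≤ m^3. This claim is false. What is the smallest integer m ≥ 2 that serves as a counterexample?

m = 10

A counterexample is any integer m ≥ 2 such that 2^m > m^3; we check each in order.
The first 8 eligible values, up to m = 9, all satisfy the conclusion.
m = 10: 2^m = 1024 and m^3 = 1000, so 1024 > 1000.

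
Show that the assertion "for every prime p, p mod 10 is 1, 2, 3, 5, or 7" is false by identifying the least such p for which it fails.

We need the least prime p for which the claim fails.
p = 2: 2 mod 10 = 2.
p = 3: 3 mod 10 = 3.
p = 5: 5 mod 10 = 5.
p = 7: 7 mod 10 = 7.
p = 11: 11 mod 10 = 1.
p = 13: 13 mod 10 = 3.
p = 17: 17 mod 10 = 7.
p = 19: 19 mod 10 = 9 — not in {1, 2, 3, 5, 7}.

p = 19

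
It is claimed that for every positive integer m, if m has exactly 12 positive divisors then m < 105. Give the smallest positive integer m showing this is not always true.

m = 108

A counterexample is any positive integer m such that m has exactly 12 positive divisors but the claim fails; we check each in order.
For m = 60, 72, 84, 90, 96 the conclusion holds.
m = 108: τ(108) = 12; 108 ≥ 105.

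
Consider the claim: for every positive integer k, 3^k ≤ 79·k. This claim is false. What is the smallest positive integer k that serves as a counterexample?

A counterexample is any positive integer k such that 3^k > 79·k; we check each in order.
For k = 1, 2, 3, 4, 5 the conclusion holds.
k = 6: 3^k = 729 and 79·k = 474, so 729 > 474.
So k = 6 is the smallest counterexample.

k = 6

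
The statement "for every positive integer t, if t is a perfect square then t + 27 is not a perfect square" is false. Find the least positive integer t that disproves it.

For t = 1, 4 the conclusion holds.
t = 9: 9 = 3² and 9 + 27 = 36 = 6².
So t = 9 is the smallest counterexample.

t = 9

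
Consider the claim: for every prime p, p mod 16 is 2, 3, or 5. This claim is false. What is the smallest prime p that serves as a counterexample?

p = 7

A counterexample is any prime p such that the claim fails; we check each in order.
For p = 2, 3, 5 the conclusion holds.
p = 7: 7 mod 16 = 7 — not in {2, 3, 5}.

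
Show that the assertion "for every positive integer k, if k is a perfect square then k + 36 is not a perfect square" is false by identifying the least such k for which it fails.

k = 64

Check each positive integer k in order until k is a perfect square but k + 36 is a perfect square.
The first 7 eligible values, up to k = 49, all satisfy the conclusion.
k = 64: 64 = 8² and 64 + 36 = 100 = 10².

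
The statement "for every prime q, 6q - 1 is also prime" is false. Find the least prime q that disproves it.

We need the least prime q for which 6q - 1 is not prime.
The first 4 eligible values, up to q = 7, all satisfy the conclusion.
q = 11: 6q - 1 = 65 = 5 × 13, not prime.
Hence q = 11 is a counterexample.

q = 11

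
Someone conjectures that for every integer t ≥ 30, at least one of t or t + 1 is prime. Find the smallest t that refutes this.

t = 32

A counterexample is any integer t ≥ 30 such that t, t + 1 are both composite; we check each in order.
t = 30: 31 is prime.
t = 31: 31 is prime.
t = 32: 32 = 2 × 16; 33 = 3 × 11 — both composite.
Hence t = 32 is a counterexample.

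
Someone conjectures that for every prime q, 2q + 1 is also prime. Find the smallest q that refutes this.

Check each prime q in order until 2q + 1 is not prime.
For q = 2, 3, 5 the conclusion holds.
q = 7: 2q + 1 = 15 = 3 × 5, not prime.
Thus q = 7 disproves the claim, and no smaller q works.

q = 7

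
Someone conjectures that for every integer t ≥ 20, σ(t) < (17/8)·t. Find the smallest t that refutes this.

t = 24

Check each integer t ≥ 20 in order until the claim fails.
For t = 20, 21, 22, 23 the conclusion holds.
t = 24: σ(24) = 60; 60 ≥ 51.
Hence t = 24 is a counterexample.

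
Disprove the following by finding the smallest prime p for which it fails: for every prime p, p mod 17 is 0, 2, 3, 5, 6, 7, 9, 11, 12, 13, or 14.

p = 59

We need the least prime p for which the claim fails.
For p = 2, 3, 5, 7, …, 43, 47, 53 the conclusion holds.
p = 59: 59 mod 17 = 8 — not in {0, 2, 3, 5, 6, 7, 9, 11, 12, 13, 14}.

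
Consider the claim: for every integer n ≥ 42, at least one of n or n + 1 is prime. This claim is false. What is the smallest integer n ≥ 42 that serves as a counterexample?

n = 44

We need the least integer n ≥ 42 for which n, n + 1 are both composite.
n = 42: 43 is prime.
n = 43: 43 is prime.
n = 44: 44 = 2 × 22; 45 = 3 × 15 — both composite.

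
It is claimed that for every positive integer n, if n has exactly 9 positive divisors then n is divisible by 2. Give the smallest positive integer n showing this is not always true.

We need the least positive integer n for which n has exactly 9 positive divisors but n is not divisible by 2.
n = 36: τ(36) = 9; 36 mod 2 = 0.
n = 100: τ(100) = 9; 100 mod 2 = 0.
n = 196: τ(196) = 9; 196 mod 2 = 0.
n = 225: τ(225) = 9; 225 mod 2 = 1.
So n = 225 is the smallest counterexample.

n = 225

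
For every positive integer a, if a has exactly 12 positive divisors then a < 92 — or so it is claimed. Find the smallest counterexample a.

a = 96

We need the least positive integer a for which a has exactly 12 positive divisors but the claim fails.
a = 60: τ(60) = 12; 60 < 92.
a = 72: τ(72) = 12; 72 < 92.
a = 84: τ(84) = 12; 84 < 92.
a = 90: τ(90) = 12; 90 < 92.
a = 96: τ(96) = 12; 96 ≥ 92.
So a = 96 is the smallest counterexample.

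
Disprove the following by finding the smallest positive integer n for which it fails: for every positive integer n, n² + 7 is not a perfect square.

We need the least positive integer n for which n² + 7 is a perfect square.
For n = 1, 2 the conclusion holds.
n = 3: 3² + 7 = 16 = 4², a perfect square.

n = 3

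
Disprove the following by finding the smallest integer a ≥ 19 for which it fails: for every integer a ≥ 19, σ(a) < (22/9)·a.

a = 24

We need the least integer a ≥ 19 for which the claim fails.
The first 5 eligible values, up to a = 23, all satisfy the conclusion.
a = 24: σ(24) = 60; 60 ≥ 176/3.
So a = 24 is the smallest counterexample.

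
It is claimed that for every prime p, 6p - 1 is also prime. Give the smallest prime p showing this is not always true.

p = 11

A counterexample is any prime p such that 6p - 1 is not prime; we check each in order.
For p = 2, 3, 5, 7 the conclusion holds.
p = 11: 6p - 1 = 65 = 5 × 13, not prime.
So p = 11 is the smallest counterexample.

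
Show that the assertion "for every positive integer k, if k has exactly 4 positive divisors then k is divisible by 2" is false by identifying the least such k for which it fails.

k = 15

For k = 6, 8, 10, 14 the conclusion holds.
k = 15: τ(15) = 4; 15 mod 2 = 1.
So k = 15 is the smallest counterexample.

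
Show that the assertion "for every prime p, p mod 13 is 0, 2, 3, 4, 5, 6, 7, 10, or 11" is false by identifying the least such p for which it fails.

p = 47

For p = 2, 3, 5, 7, …, 37, 41, 43 the conclusion holds.
p = 47: 47 mod 13 = 8 — not in {0, 2, 3, 4, 5, 6, 7, 10, 11}.
Hence p = 47 is a counterexample.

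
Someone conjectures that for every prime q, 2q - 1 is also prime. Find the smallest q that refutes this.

q = 5

q = 2: 2q - 1 = 3, prime.
q = 3: 2q - 1 = 5, prime.
q = 5: 2q - 1 = 9 = 3 × 3, not prime.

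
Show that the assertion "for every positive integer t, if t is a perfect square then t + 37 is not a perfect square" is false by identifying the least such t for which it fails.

The first 17 eligible values, up to t = 289, all satisfy the conclusion.
t = 324: 324 = 18² and 324 + 37 = 361 = 19².

t = 324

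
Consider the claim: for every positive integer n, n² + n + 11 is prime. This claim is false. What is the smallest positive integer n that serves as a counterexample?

n = 10

Check each positive integer n in order until n² + n + 11 is not prime.
The first 9 eligible values, up to n = 9, all satisfy the conclusion.
n = 10: n² + n + 11 = 121 = 11 × 11, composite.
So n = 10 is the smallest counterexample.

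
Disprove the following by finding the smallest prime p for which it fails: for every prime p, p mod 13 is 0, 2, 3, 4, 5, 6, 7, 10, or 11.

p = 47

We need the least prime p for which the claim fails.
For p = 2, 3, 5, 7, …, 37, 41, 43 the conclusion holds.
p = 47: 47 mod 13 = 8 — not in {0, 2, 3, 4, 5, 6, 7, 10, 11}.
Thus p = 47 disproves the claim, and no smaller p works.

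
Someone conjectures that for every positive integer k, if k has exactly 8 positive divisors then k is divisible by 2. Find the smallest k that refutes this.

k = 105

For k = 24, 30, 40, 42, …, 88, 102, 104 the conclusion holds.
k = 105: τ(105) = 8; 105 mod 2 = 1.
Thus k = 105 disproves the claim, and no smaller k works.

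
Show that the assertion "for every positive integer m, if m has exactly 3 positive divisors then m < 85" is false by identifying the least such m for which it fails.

m = 121

We need the least positive integer m for which m has exactly 3 positive divisors but the claim fails.
The first 4 eligible values, up to m = 49, all satisfy the conclusion.
m = 121: τ(121) = 3; 121 ≥ 85.
So m = 121 is the smallest counterexample.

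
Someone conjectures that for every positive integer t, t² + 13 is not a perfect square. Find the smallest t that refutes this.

The first 5 eligible values, up to t = 5, all satisfy the conclusion.
t = 6: 6² + 13 = 49 = 7², a perfect square.

t = 6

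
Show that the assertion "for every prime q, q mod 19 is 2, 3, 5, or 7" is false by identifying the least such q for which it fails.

The first 4 eligible values, up to q = 7, all satisfy the conclusion.
q = 11: 11 mod 19 = 11 — not in {2, 3, 5, 7}.

q = 11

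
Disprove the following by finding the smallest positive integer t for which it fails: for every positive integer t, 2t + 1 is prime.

t = 4

We need the least positive integer t for which 2t + 1 is not prime.
For t = 1, 2, 3 the conclusion holds.
t = 4: 2t + 1 = 9 = 3 × 3, composite.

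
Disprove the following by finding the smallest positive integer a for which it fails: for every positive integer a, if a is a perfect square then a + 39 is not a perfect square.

A counterexample is any positive integer a such that a is a perfect square but a + 39 is a perfect square; we check each in order.
a = 1: 1 + 39 = 40, not a perfect square.
a = 4: 4 + 39 = 43, not a perfect square.
a = 9: 9 + 39 = 48, not a perfect square.
a = 16: 16 + 39 = 55, not a perfect square.
a = 25: 25 = 5² and 25 + 39 = 64 = 8².

a = 25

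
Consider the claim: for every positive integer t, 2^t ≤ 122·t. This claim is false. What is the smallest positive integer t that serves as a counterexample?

For t = 1, 2, 3, 4, 5, 6, 7, 8, 9, 10 the conclusion holds.
t = 11: 2^t = 2048 and 122·t = 1342, so 2048 > 1342.
So t = 11 is the smallest counterexample.

t = 11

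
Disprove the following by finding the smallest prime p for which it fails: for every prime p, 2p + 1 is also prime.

p = 7

A counterexample is any prime p such that 2p + 1 is not prime; we check each in order.
p = 2: 2p + 1 = 5, prime.
p = 3: 2p + 1 = 7, prime.
p = 5: 2p + 1 = 11, prime.
p = 7: 2p + 1 = 15 = 3 × 5, not prime.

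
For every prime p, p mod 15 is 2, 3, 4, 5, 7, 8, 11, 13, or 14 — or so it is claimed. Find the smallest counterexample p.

A counterexample is any prime p such that the claim fails; we check each in order.
For p = 2, 3, 5, 7, 11, 13, 17, 19, 23, 29 the conclusion holds.
p = 31: 31 mod 15 = 1 — not in {2, 3, 4, 5, 7, 8, 11, 13, 14}.
Thus p = 31 disproves the claim, and no smaller p works.

p = 31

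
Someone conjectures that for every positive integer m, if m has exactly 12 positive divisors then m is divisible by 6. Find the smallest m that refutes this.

m = 140

A counterexample is any positive integer m such that m has exactly 12 positive divisors but m is not divisible by 6; we check each in order.
m = 60: τ(60) = 12; 60 mod 6 = 0.
m = 72: τ(72) = 12; 72 mod 6 = 0.
m = 84: τ(84) = 12; 84 mod 6 = 0.
m = 90: τ(90) = 12; 90 mod 6 = 0.
m = 96: τ(96) = 12; 96 mod 6 = 0.
m = 108: τ(108) = 12; 108 mod 6 = 0.
m = 126: τ(126) = 12; 126 mod 6 = 0.
m = 132: τ(132) = 12; 132 mod 6 = 0.
m = 140: τ(140) = 12; 140 mod 6 = 2.
Thus m = 140 disproves the claim, and no smaller m works.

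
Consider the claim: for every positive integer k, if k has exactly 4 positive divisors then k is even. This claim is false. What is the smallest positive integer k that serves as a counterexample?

k = 15

The first 4 eligible values, up to k = 14, all satisfy the conclusion.
k = 15: divisors of 15: 1, 3, 5, 15; 15 is odd.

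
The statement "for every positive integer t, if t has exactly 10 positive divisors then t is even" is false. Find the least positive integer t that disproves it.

The first 9 eligible values, up to t = 368, all satisfy the conclusion.
t = 405: divisors of 405: 10 divisors; 405 is odd.

t = 405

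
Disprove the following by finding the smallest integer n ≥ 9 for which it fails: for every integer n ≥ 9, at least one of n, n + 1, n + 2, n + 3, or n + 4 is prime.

A counterexample is any integer n ≥ 9 such that n, n + 1, n + 2, n + 3, n + 4 are all composite; we check each in order.
For n = 9, 10, 11, 12, …, 21, 22, 23 the conclusion holds.
n = 24: 24 = 2 × 12; 25 = 5 × 5; 26 = 2 × 13; 27 = 3 × 9; 28 = 2 × 14 — all composite.
So n = 24 is the smallest counterexample.

n = 24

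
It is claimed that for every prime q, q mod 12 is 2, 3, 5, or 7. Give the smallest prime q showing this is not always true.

We need the least prime q for which the claim fails.
The first 4 eligible values, up to q = 7, all satisfy the conclusion.
q = 11: 11 mod 12 = 11 — not in {2, 3, 5, 7}.

q = 11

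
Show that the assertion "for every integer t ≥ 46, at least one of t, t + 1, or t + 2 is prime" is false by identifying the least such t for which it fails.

t = 48

Check each integer t ≥ 46 in order until t, t + 1, t + 2 are all composite.
For t = 46, 47 the conclusion holds.
t = 48: 48 = 2 × 24; 49 = 7 × 7; 50 = 2 × 25 — all composite.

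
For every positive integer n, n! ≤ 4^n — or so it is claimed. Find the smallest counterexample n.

A counterexample is any positive integer n such that n! > 4^n; we check each in order.
The first 8 eligible values, up to n = 8, all satisfy the conclusion.
n = 9: n! = 362880 and 4^n = 262144, so 362880 > 262144.
Hence n = 9 is a counterexample.

n = 9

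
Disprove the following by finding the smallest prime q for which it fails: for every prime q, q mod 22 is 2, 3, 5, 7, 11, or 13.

For q = 2, 3, 5, 7, 11, 13 the conclusion holds.
q = 17: 17 mod 22 = 17 — not in {2, 3, 5, 7, 11, 13}.

q = 17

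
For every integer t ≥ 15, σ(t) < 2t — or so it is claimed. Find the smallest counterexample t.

For t = 15, 16, 17 the conclusion holds.
t = 18: σ(18) = 39; 39 ≥ 36.

t = 18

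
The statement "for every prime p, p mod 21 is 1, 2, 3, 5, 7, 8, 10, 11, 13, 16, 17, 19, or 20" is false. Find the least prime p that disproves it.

p = 67

A counterexample is any prime p such that the claim fails; we check each in order.
The first 18 eligible values, up to p = 61, all satisfy the conclusion.
p = 67: 67 mod 21 = 4 — not in {1, 2, 3, 5, 7, 8, 10, 11, 13, 16, 17, 19, 20}.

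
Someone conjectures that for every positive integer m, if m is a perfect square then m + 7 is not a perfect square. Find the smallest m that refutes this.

Check each positive integer m in order until m is a perfect square but m + 7 is a perfect square.
For m = 1, 4 the conclusion holds.
m = 9: 9 = 3² and 9 + 7 = 16 = 4².

m = 9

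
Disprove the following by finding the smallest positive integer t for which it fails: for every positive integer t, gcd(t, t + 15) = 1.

Check each positive integer t in order until gcd(t, t + 15) > 1.
For t = 1, 2 the conclusion holds.
t = 3: gcd(3, 18) = 3.

t = 3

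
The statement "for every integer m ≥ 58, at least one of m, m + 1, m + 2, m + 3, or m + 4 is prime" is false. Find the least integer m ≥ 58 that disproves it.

m = 62

We need the least integer m ≥ 58 for which m, m + 1, m + 2, m + 3, m + 4 are all composite.
m = 58: 59 is prime.
m = 59: 59 is prime.
m = 60: 61 is prime.
m = 61: 61 is prime.
m = 62: 62 = 2 × 31; 63 = 3 × 21; 64 = 2 × 32; 65 = 5 × 13; 66 = 2 × 33 — all composite.
Thus m = 62 disproves the claim, and no smaller m works.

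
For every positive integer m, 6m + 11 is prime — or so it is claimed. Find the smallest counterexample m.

m = 4

Check each positive integer m in order until 6m + 11 is not prime.
For m = 1, 2, 3 the conclusion holds.
m = 4: 6m + 11 = 35 = 5 × 7, composite.
Hence m = 4 is a counterexample.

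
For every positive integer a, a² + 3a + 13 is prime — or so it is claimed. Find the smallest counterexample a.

a = 9

a = 1: a² + 3a + 13 = 17, prime.
a = 2: a² + 3a + 13 = 23, prime.
a = 3: a² + 3a + 13 = 31, prime.
a = 4: a² + 3a + 13 = 41, prime.
a = 5: a² + 3a + 13 = 53, prime.
a = 6: a² + 3a + 13 = 67, prime.
a = 7: a² + 3a + 13 = 83, prime.
a = 8: a² + 3a + 13 = 101, prime.
a = 9: a² + 3a + 13 = 121 = 11 × 11, composite.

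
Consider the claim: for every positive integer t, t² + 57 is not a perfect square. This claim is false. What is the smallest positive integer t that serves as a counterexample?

t = 8

t = 1: 1² + 57 = 58, not a perfect square.
t = 2: 2² + 57 = 61, not a perfect square.
t = 3: 3² + 57 = 66, not a perfect square.
t = 4: 4² + 57 = 73, not a perfect square.
t = 5: 5² + 57 = 82, not a perfect square.
t = 6: 6² + 57 = 93, not a perfect square.
t = 7: 7² + 57 = 106, not a perfect square.
t = 8: 8² + 57 = 121 = 11², a perfect square.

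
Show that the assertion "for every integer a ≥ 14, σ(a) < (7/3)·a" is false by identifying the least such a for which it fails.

Check each integer a ≥ 14 in order until the claim fails.
The first 10 eligible values, up to a = 23, all satisfy the conclusion.
a = 24: σ(24) = 60; 60 ≥ 56.

a = 24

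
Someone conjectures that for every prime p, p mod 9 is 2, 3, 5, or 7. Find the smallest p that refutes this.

Check each prime p in order until the claim fails.
For p = 2, 3, 5, 7, 11 the conclusion holds.
p = 13: 13 mod 9 = 4 — not in {2, 3, 5, 7}.

p = 13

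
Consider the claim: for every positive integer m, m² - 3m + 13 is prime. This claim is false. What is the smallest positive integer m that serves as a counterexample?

We need the least positive integer m for which m² - 3m + 13 is not prime.
For m = 1, 2, 3, 4, …, 9, 10, 11 the conclusion holds.
m = 12: m² - 3m + 13 = 121 = 11 × 11, composite.
Thus m = 12 disproves the claim, and no smaller m works.

m = 12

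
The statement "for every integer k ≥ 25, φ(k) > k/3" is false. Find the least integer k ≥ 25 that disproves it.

k = 30

We need the least integer k ≥ 25 for which the claim fails.
k = 25: φ(25) = 20 and 25/3 = 25/3, so φ(25) > 25/3.
k = 26: φ(26) = 12 and 26/3 = 26/3, so φ(26) > 26/3.
k = 27: φ(27) = 18 and 27/3 = 9, so φ(27) > 27/3.
k = 28: φ(28) = 12 and 28/3 = 28/3, so φ(28) > 28/3.
k = 29: φ(29) = 28 and 29/3 = 29/3, so φ(29) > 29/3.
k = 30: φ(30) = 8 and 30/3 = 10, so φ(30) ≤ 30/3.
So k = 30 is the smallest counterexample.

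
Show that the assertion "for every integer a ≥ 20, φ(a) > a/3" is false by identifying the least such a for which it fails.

a = 24

We need the least integer a ≥ 20 for which the claim fails.
The first 4 eligible values, up to a = 23, all satisfy the conclusion.
a = 24: φ(24) = 8 and 24/3 = 8, so φ(24) ≤ 24/3.
So a = 24 is the smallest counterexample.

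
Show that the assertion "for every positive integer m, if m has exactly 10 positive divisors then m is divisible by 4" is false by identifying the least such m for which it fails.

For m = 48, 80, 112 the conclusion holds.
m = 162: τ(162) = 10; 162 mod 4 = 2.

m = 162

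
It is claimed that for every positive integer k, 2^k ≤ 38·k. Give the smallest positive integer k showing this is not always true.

k = 9

We need the least positive integer k for which 2^k > 38·k.
For k = 1, 2, 3, 4, 5, 6, 7, 8 the conclusion holds.
k = 9: 2^k = 512 and 38·k = 342, so 512 > 342.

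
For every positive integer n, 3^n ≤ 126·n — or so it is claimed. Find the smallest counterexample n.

n = 7

Check each positive integer n in order until 3^n > 126·n.
For n = 1, 2, 3, 4, 5, 6 the conclusion holds.
n = 7: 3^n = 2187 and 126·n = 882, so 2187 > 882.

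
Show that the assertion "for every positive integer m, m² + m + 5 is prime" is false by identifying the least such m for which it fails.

We need the least positive integer m for which m² + m + 5 is not prime.
For m = 1, 2, 3 the conclusion holds.
m = 4: m² + m + 5 = 25 = 5 × 5, composite.

m = 4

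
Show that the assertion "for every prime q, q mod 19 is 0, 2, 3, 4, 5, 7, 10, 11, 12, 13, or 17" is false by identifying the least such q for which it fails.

q = 37

The first 11 eligible values, up to q = 31, all satisfy the conclusion.
q = 37: 37 mod 19 = 18 — not in {0, 2, 3, 4, 5, 7, 10, 11, 12, 13, 17}.
Thus q = 37 disproves the claim, and no smaller q works.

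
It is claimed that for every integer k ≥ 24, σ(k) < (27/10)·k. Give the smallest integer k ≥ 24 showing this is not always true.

k = 60

We need the least integer k ≥ 24 for which the claim fails.
For k = 24, 25, 26, 27, …, 57, 58, 59 the conclusion holds.
k = 60: σ(60) = 168; 168 ≥ 162.
So k = 60 is the smallest counterexample.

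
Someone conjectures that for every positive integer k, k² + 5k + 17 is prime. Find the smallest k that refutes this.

The first 7 eligible values, up to k = 7, all satisfy the conclusion.
k = 8: k² + 5k + 17 = 121 = 11 × 11, composite.
Thus k = 8 disproves the claim, and no smaller k works.

k = 8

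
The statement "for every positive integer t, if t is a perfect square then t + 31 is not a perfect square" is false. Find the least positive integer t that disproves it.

We need the least positive integer t for which t is a perfect square but t + 31 is a perfect square.
For t = 1, 4, 9, 16, …, 144, 169, 196 the conclusion holds.
t = 225: 225 = 15² and 225 + 31 = 256 = 16².
Thus t = 225 disproves the claim, and no smaller t works.

t = 225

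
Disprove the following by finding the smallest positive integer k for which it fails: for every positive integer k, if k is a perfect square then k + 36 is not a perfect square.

k = 64

Check each positive integer k in order until k is a perfect square but k + 36 is a perfect square.
The first 7 eligible values, up to k = 49, all satisfy the conclusion.
k = 64: 64 = 8² and 64 + 36 = 100 = 10².
Thus k = 64 disproves the claim, and no smaller k works.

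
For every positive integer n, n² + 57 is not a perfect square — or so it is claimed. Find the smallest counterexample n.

n = 8

For n = 1, 2, 3, 4, 5, 6, 7 the conclusion holds.
n = 8: 8² + 57 = 121 = 11², a perfect square.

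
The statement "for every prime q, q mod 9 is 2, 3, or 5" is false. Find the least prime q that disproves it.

q = 7

A counterexample is any prime q such that the claim fails; we check each in order.
q = 2: 2 mod 9 = 2.
q = 3: 3 mod 9 = 3.
q = 5: 5 mod 9 = 5.
q = 7: 7 mod 9 = 7 — not in {2, 3, 5}.
Hence q = 7 is a counterexample.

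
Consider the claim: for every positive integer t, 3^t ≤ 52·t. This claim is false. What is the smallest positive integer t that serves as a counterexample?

The first 5 eligible values, up to t = 5, all satisfy the conclusion.
t = 6: 3^t = 729 and 52·t = 312, so 729 > 312.

t = 6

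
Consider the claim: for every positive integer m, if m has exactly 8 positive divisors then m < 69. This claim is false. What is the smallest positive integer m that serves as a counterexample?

m = 70

We need the least positive integer m for which m has exactly 8 positive divisors but the claim fails.
The first 7 eligible values, up to m = 66, all satisfy the conclusion.
m = 70: τ(70) = 8; 70 ≥ 69.
So m = 70 is the smallest counterexample.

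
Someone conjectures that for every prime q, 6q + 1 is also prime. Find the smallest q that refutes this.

q = 19

Check each prime q in order until 6q + 1 is not prime.
The first 7 eligible values, up to q = 17, all satisfy the conclusion.
q = 19: 6q + 1 = 115 = 5 × 23, not prime.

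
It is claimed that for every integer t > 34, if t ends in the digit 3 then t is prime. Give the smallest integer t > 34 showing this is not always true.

A counterexample is any integer t > 34 such that t ends in the digit 3 but t is not prime; we check each in order.
t = 43: 43 ends in 3 and is prime.
t = 53: 53 ends in 3 and is prime.
t = 63: 63 ends in 3; 63 = 3 × 21, composite.
Thus t = 63 disproves the claim, and no smaller t works.

t = 63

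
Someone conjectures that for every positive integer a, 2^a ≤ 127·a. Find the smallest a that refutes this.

For a = 1, 2, 3, 4, 5, 6, 7, 8, 9, 10 the conclusion holds.
a = 11: 2^a = 2048 and 127·a = 1397, so 2048 > 1397.
Hence a = 11 is a counterexample.

a = 11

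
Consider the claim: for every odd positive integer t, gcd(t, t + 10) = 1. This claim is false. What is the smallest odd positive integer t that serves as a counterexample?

We need the least odd positive integer t for which gcd(t, t + 10) > 1.
t = 1: gcd(1, 11) = 1.
t = 3: gcd(3, 13) = 1.
t = 5: gcd(5, 15) = 5.

t = 5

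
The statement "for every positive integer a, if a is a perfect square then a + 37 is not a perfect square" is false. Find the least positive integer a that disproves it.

a = 324

Check each positive integer a in order until a is a perfect square but a + 37 is a perfect square.
The first 17 eligible values, up to a = 289, all satisfy the conclusion.
a = 324: 324 = 18² and 324 + 37 = 361 = 19².
Hence a = 324 is a counterexample.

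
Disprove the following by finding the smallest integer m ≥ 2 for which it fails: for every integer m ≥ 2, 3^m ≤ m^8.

For m = 2, 3, 4, 5, …, 20, 21, 22 the conclusion holds.
m = 23: 3^m = 94143178827 and m^8 = 78310985281, so 94143178827 > 78310985281.

m = 23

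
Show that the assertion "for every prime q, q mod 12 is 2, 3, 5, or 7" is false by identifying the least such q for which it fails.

q = 11

A counterexample is any prime q such that the claim fails; we check each in order.
For q = 2, 3, 5, 7 the conclusion holds.
q = 11: 11 mod 12 = 11 — not in {2, 3, 5, 7}.
So q = 11 is the smallest counterexample.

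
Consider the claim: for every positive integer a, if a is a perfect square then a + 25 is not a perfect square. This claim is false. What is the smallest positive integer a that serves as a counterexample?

A counterexample is any positive integer a such that a is a perfect square but a + 25 is a perfect square; we check each in order.
For a = 1, 4, 9, 16, …, 81, 100, 121 the conclusion holds.
a = 144: 144 = 12² and 144 + 25 = 169 = 13².

a = 144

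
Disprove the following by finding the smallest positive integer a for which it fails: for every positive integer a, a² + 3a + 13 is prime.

The first 8 eligible values, up to a = 8, all satisfy the conclusion.
a = 9: a² + 3a + 13 = 121 = 11 × 11, composite.
Thus a = 9 disproves the claim, and no smaller a works.

a = 9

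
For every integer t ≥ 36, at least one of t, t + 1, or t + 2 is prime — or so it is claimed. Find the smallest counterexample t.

t = 38

t = 36: 37 is prime.
t = 37: 37 is prime.
t = 38: 38 = 2 × 19; 39 = 3 × 13; 40 = 2 × 20 — all composite.
So t = 38 is the smallest counterexample.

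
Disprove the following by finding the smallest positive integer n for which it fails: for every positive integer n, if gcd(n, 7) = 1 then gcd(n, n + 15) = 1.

For n = 1, 2 the conclusion holds.
n = 3: gcd(3, 18) = 3.

n = 3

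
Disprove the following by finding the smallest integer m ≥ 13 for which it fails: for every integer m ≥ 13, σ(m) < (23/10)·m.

For m = 13, 14, 15, 16, …, 21, 22, 23 the conclusion holds.
m = 24: σ(24) = 60; 60 ≥ 276/5.
Hence m = 24 is a counterexample.

m = 24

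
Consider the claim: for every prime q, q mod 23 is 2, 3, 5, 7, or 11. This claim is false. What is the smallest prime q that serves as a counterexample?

q = 13

Check each prime q in order until the claim fails.
For q = 2, 3, 5, 7, 11 the conclusion holds.
q = 13: 13 mod 23 = 13 — not in {2, 3, 5, 7, 11}.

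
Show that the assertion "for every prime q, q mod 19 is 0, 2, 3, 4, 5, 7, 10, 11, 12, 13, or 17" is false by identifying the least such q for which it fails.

For q = 2, 3, 5, 7, …, 23, 29, 31 the conclusion holds.
q = 37: 37 mod 19 = 18 — not in {0, 2, 3, 4, 5, 7, 10, 11, 12, 13, 17}.
Hence q = 37 is a counterexample.

q = 37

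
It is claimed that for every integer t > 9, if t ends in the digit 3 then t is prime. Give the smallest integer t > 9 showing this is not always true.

t = 33

Check each integer t > 9 in order until t ends in the digit 3 but t is not prime.
t = 13: 13 ends in 3 and is prime.
t = 23: 23 ends in 3 and is prime.
t = 33: 33 ends in 3; 33 = 3 × 11, composite.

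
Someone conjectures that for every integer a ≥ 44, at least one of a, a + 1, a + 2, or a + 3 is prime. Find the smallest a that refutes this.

a = 48

We need the least integer a ≥ 44 for which a, a + 1, a + 2, a + 3 are all composite.
a = 44: 47 is prime.
a = 45: 47 is prime.
a = 46: 47 is prime.
a = 47: 47 is prime.
a = 48: 48 = 2 × 24; 49 = 7 × 7; 50 = 2 × 25; 51 = 3 × 17 — all composite.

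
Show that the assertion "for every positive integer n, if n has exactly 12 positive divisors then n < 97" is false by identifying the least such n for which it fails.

n = 108

For n = 60, 72, 84, 90, 96 the conclusion holds.
n = 108: τ(108) = 12; 108 ≥ 97.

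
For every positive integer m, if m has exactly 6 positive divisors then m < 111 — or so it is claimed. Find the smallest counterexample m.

Check each positive integer m in order until m has exactly 6 positive divisors but the claim fails.
For m = 12, 18, 20, 28, …, 92, 98, 99 the conclusion holds.
m = 116: τ(116) = 6; 116 ≥ 111.
Thus m = 116 disproves the claim, and no smaller m works.

m = 116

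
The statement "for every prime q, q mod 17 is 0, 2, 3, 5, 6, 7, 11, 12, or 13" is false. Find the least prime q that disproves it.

q = 31

For q = 2, 3, 5, 7, 11, 13, 17, 19, 23, 29 the conclusion holds.
q = 31: 31 mod 17 = 14 — not in {0, 2, 3, 5, 6, 7, 11, 12, 13}.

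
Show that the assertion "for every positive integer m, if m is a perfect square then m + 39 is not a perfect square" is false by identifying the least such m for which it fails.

m = 1: 1 + 39 = 40, not a perfect square.
m = 4: 4 + 39 = 43, not a perfect square.
m = 9: 9 + 39 = 48, not a perfect square.
m = 16: 16 + 39 = 55, not a perfect square.
m = 25: 25 = 5² and 25 + 39 = 64 = 8².
So m = 25 is the smallest counterexample.

m = 25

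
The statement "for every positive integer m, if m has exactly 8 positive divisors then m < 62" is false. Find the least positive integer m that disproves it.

m = 66

A counterexample is any positive integer m such that m has exactly 8 positive divisors but the claim fails; we check each in order.
For m = 24, 30, 40, 42, 54, 56 the conclusion holds.
m = 66: τ(66) = 8; 66 ≥ 62.
Thus m = 66 disproves the claim, and no smaller m works.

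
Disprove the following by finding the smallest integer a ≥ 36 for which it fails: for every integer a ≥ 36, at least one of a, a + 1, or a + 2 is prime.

We need the least integer a ≥ 36 for which a, a + 1, a + 2 are all composite.
For a = 36, 37 the conclusion holds.
a = 38: 38 = 2 × 19; 39 = 3 × 13; 40 = 2 × 20 — all composite.

a = 38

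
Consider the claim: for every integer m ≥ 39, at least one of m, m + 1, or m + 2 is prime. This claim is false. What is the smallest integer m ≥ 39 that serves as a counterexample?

m = 39: 41 is prime.
m = 40: 41 is prime.
m = 41: 41 is prime.
m = 42: 43 is prime.
m = 43: 43 is prime.
m = 44: 44 = 2 × 22; 45 = 3 × 15; 46 = 2 × 23 — all composite.
Thus m = 44 disproves the claim, and no smaller m works.

m = 44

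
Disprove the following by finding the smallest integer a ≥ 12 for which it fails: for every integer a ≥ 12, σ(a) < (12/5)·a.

We need the least integer a ≥ 12 for which the claim fails.
The first 12 eligible values, up to a = 23, all satisfy the conclusion.
a = 24: σ(24) = 60; 60 ≥ 288/5.

a = 24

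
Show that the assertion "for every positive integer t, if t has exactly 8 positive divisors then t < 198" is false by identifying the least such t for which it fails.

For t = 24, 30, 40, 42, …, 189, 190, 195 the conclusion holds.
t = 222: τ(222) = 8; 222 ≥ 198.
So t = 222 is the smallest counterexample.

t = 222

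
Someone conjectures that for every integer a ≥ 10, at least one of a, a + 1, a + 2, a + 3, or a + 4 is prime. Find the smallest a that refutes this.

We need the least integer a ≥ 10 for which a, a + 1, a + 2, a + 3, a + 4 are all composite.
For a = 10, 11, 12, 13, …, 21, 22, 23 the conclusion holds.
a = 24: 24 = 2 × 12; 25 = 5 × 5; 26 = 2 × 13; 27 = 3 × 9; 28 = 2 × 14 — all composite.
Hence a = 24 is a counterexample.

a = 24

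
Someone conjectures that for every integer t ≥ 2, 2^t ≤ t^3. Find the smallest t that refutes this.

Check each integer t ≥ 2 in order until 2^t > t^3.
t = 2: 2^t = 4 and t^3 = 8, so 4 ≤ 8.
t = 3: 2^t = 8 and t^3 = 27, so 8 ≤ 27.
t = 4: 2^t = 16 and t^3 = 64, so 16 ≤ 64.
t = 5: 2^t = 32 and t^3 = 125, so 32 ≤ 125.
t = 6: 2^t = 64 and t^3 = 216, so 64 ≤ 216.
t = 7: 2^t = 128 and t^3 = 343, so 128 ≤ 343.
t = 8: 2^t = 256 and t^3 = 512, so 256 ≤ 512.
t = 9: 2^t = 512 and t^3 = 729, so 512 ≤ 729.
t = 10: 2^t = 1024 and t^3 = 1000, so 1024 > 1000.

t = 10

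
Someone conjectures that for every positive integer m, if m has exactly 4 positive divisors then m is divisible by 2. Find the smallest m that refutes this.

m = 15

For m = 6, 8, 10, 14 the conclusion holds.
m = 15: τ(15) = 4; 15 mod 2 = 1.
Thus m = 15 disproves the claim, and no smaller m works.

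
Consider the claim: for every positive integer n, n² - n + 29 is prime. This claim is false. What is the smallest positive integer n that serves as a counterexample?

A counterexample is any positive integer n such that n² - n + 29 is not prime; we check each in order.
n = 1: n² - n + 29 = 29, prime.
n = 2: n² - n + 29 = 31, prime.
n = 3: n² - n + 29 = 35 = 5 × 7, composite.

n = 3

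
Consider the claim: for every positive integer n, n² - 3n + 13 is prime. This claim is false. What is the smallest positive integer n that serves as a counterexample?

We need the least positive integer n for which n² - 3n + 13 is not prime.
For n = 1, 2, 3, 4, …, 9, 10, 11 the conclusion holds.
n = 12: n² - 3n + 13 = 121 = 11 × 11, composite.

n = 12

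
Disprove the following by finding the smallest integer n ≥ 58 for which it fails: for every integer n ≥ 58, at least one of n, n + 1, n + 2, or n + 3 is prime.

We need the least integer n ≥ 58 for which n, n + 1, n + 2, n + 3 are all composite.
For n = 58, 59, 60, 61 the conclusion holds.
n = 62: 62 = 2 × 31; 63 = 3 × 21; 64 = 2 × 32; 65 = 5 × 13 — all composite.
Hence n = 62 is a counterexample.

n = 62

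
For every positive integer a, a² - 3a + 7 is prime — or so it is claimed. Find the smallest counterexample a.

We need the least positive integer a for which a² - 3a + 7 is not prime.
The first 5 eligible values, up to a = 5, all satisfy the conclusion.
a = 6: a² - 3a + 7 = 25 = 5 × 5, composite.

a = 6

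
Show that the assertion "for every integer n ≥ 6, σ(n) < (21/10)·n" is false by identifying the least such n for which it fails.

n = 12

We need the least integer n ≥ 6 for which the claim fails.
For n = 6, 7, 8, 9, 10, 11 the conclusion holds.
n = 12: σ(12) = 28; 28 ≥ 126/5.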